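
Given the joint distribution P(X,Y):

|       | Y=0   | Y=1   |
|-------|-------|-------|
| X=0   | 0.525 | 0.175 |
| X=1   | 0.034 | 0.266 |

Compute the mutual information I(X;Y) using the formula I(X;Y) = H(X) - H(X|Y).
0.2691 bits

I(X;Y) = H(X) - H(X|Y)

Marginal of X (row sums):
  P(X=0) = 0.525 + 0.175 = 0.700
  P(X=1) = 0.034 + 0.266 = 0.300
H(X) = -[0.700·log₂(0.700) + 0.300·log₂(0.300)]
  = 0.36020 + 0.52109 = 0.88129 bits

Marginal of Y (column sums):
  P(Y=0) = 0.525 + 0.034 = 0.559
  P(Y=1) = 0.175 + 0.266 = 0.441
H(X|Y) = Σ_y P(y)·H(X|Y=y):
  Y=0: P(Y=0) = 0.559, P(X|Y=0) = (525/559, 34/559) → H(X|Y=0) = 0.33070
  Y=1: P(Y=1) = 0.441, P(X|Y=1) = (25/63, 38/63) → H(X|Y=1) = 0.96906
H(X|Y) = 0.559·0.33070 + 0.441·0.96906 = 0.61222 bits

I(X;Y) = H(X) - H(X|Y) = 0.88129 - 0.61222 = 0.2691 bits

Cross-check via I(X;Y) = H(X) + H(Y) - H(X,Y): computing H(Y) from the column sums and H(X,Y) from the 4 cells in the same way gives H(Y) = 0.98993 bits and H(X,Y) = 1.60215 bits, so
I(X;Y) = 0.88129 + 0.98993 - 1.60215 = 0.2691 bits ✓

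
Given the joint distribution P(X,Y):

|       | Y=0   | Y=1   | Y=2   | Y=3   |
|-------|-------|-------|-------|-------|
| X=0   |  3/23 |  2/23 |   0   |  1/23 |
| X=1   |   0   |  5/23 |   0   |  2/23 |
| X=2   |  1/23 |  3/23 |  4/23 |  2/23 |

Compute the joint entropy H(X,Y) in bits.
2.9966 bits

H(X,Y) = -Σ_{x,y} P(x,y) log₂ P(x,y). Per-cell terms -P(x,y)·log₂P(x,y):
  X=0: 0.383296, 0.306397, 0.000000, 0.196677
  X=1: 0.000000, 0.478616, 0.000000, 0.306397
  X=2: 0.196677, 0.383296, 0.438880, 0.306397
  (cells with P = 0 contribute 0)
Sum of the 12 terms: H(X,Y) = 2.9966 bits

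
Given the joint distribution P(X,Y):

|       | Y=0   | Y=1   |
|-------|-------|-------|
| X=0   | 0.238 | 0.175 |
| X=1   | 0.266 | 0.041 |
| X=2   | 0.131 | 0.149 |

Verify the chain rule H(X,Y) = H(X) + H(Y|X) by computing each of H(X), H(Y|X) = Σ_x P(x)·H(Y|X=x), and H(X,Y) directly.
H(X) = 1.5642 bits, H(Y|X) = 0.8593 bits, H(X,Y) = 2.4235 bits

Marginal of X (row sums):
  P(X=0) = 0.238 + 0.175 = 0.413
  P(X=1) = 0.266 + 0.041 = 0.307
  P(X=2) = 0.131 + 0.149 = 0.280
H(X) = -[0.413·log₂(0.413) + 0.307·log₂(0.307) + 0.280·log₂(0.280)]
  = 0.526900 + 0.523033 + 0.514220 = 1.5642 bits

H(Y|X) = Σ_x P(x)·H(Y|X=x):
  X=0: P(X=0) = 0.413, P(Y|X=0) = (34/59, 25/59) → H(Y|X=0) = 0.983149
  X=1: P(X=1) = 0.307, P(Y|X=1) = (266/307, 41/307) → H(Y|X=1) = 0.567096
  X=2: P(X=2) = 0.280, P(Y|X=2) = (131/280, 149/280) → H(Y|X=2) = 0.997017
H(Y|X) = 0.413·0.983149 + 0.307·0.567096 + 0.280·0.997017 = 0.8593 bits

H(X,Y) = -Σ_{x,y} P(x,y) log₂ P(x,y). Per-cell terms -P(x,y)·log₂P(x,y):
  X=0: 0.492890, 0.440050
  X=1: 0.508193, 0.188938
  X=2: 0.384139, 0.409246
Sum of the 6 terms: H(X,Y) = 2.4235 bits

Chain rule check:
  H(X) + H(Y|X) = 1.5642 + 0.8593 = 2.4235 bits
  H(X,Y) = 2.4235 bits
✓ Chain rule verified.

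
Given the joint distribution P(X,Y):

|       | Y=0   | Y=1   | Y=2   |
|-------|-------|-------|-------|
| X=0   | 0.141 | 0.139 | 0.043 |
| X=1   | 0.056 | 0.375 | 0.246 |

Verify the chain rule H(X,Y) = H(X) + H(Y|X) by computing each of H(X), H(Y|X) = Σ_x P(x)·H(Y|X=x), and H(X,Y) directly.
H(X) = 0.9076 bits, H(Y|X) = 1.3430 bits, H(X,Y) = 2.2506 bits

Marginal of X (row sums):
  P(X=0) = 0.141 + 0.139 + 0.043 = 0.323
  P(X=1) = 0.056 + 0.375 + 0.246 = 0.677
H(X) = -[0.323·log₂(0.323) + 0.677·log₂(0.677)]
  = 0.5266 + 0.3810 = 0.9076 bits

H(Y|X) = Σ_x P(x)·H(Y|X=x):
  X=0: P(X=0) = 0.323, P(Y|X=0) = (141/323, 139/323, 43/323) → H(Y|X=0) = 1.4328
  X=1: P(X=1) = 0.677, P(Y|X=1) = (56/677, 375/677, 246/677) → H(Y|X=1) = 1.3002
H(Y|X) = 0.323·1.4328 + 0.677·1.3002 = 1.3430 bits

H(X,Y) = -Σ_{x,y} P(x,y) log₂ P(x,y). Per-cell terms -P(x,y)·log₂P(x,y):
  X=0: 0.3985, 0.3957, 0.1952
  X=1: 0.2329, 0.5306, 0.4977
Sum of the 6 terms: H(X,Y) = 2.2506 bits

Chain rule check:
  H(X) + H(Y|X) = 0.9076 + 1.3430 = 2.2506 bits
  H(X,Y) = 2.2506 bits
✓ Chain rule verified.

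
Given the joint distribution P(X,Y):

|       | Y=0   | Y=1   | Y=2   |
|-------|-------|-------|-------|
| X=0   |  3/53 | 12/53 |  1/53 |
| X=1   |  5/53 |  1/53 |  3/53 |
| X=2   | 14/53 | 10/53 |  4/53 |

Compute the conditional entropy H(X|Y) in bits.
1.2734 bits

H(X|Y) = H(X,Y) - H(Y)

H(X,Y) = -Σ_{x,y} P(x,y) log₂ P(x,y). Per-cell terms -P(x,y)·log₂P(x,y):
  X=0: 0.23451, 0.48520, 0.10807
  X=1: 0.32132, 0.10807, 0.23451
  X=2: 0.50732, 0.45396, 0.28135
Sum of the 9 terms: H(X,Y) = 2.73431 bits

Marginal of Y (column sums):
  P(Y=0) = 3/53 + 5/53 + 14/53 = 22/53
  P(Y=1) = 12/53 + 1/53 + 10/53 = 23/53
  P(Y=2) = 1/53 + 3/53 + 4/53 = 8/53
H(Y) = -[(22/53)·log₂(22/53) + (23/53)·log₂(23/53) + (8/53)·log₂(8/53)]
  = 0.52654 + 0.52265 + 0.41176 = 1.46095 bits

H(X|Y) = H(X,Y) - H(Y) = 2.73431 - 1.46095 = 1.2734 bits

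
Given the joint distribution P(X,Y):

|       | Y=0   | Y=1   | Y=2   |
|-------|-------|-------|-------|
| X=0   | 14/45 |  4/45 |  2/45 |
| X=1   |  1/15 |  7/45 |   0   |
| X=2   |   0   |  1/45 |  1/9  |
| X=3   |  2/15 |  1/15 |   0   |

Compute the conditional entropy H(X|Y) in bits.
1.3936 bits

H(X|Y) = H(X,Y) - H(Y)

H(X,Y) = -Σ_{x,y} P(x,y) log₂ P(x,y). Per-cell terms -P(x,y)·log₂P(x,y):
  X=0: 0.524066, 0.310387, 0.199638
  X=1: 0.260459, 0.417589, 0.000000
  X=2: 0.000000, 0.122041, 0.352214
  X=3: 0.387585, 0.260459, 0.000000
  (cells with P = 0 contribute 0)
Sum of the 12 terms: H(X,Y) = 2.83444 bits

Marginal of Y (column sums):
  P(Y=0) = 14/45 + 1/15 + 0 + 2/15 = 23/45
  P(Y=1) = 4/45 + 7/45 + 1/45 + 1/15 = 1/3
  P(Y=2) = 2/45 + 0 + 1/9 + 0 = 7/45
H(Y) = -[(23/45)·log₂(23/45) + (1/3)·log₂(1/3) + (7/45)·log₂(7/45)]
  = 0.494904 + 0.528321 + 0.417589 = 1.44081 bits

H(X|Y) = H(X,Y) - H(Y) = 2.83444 - 1.44081 = 1.3936 bits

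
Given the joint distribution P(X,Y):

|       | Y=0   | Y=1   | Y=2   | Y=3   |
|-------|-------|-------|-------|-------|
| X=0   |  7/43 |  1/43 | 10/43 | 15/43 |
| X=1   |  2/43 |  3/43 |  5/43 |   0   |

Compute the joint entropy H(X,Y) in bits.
2.4068 bits

H(X,Y) = -Σ_{x,y} P(x,y) log₂ P(x,y). Per-cell terms -P(x,y)·log₂P(x,y):
  X=0: 0.4263, 0.1262, 0.4894, 0.5300
  X=1: 0.2059, 0.2680, 0.3610, 0.0000
  (cells with P = 0 contribute 0)
Sum of the 8 terms: H(X,Y) = 2.4068 bits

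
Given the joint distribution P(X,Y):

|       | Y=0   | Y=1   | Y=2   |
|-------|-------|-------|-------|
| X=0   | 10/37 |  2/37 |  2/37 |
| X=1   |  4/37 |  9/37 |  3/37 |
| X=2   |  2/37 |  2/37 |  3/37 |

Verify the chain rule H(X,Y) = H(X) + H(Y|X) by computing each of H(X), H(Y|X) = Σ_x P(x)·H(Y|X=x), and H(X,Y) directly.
H(X) = 1.5080 bits, H(Y|X) = 1.3431 bits, H(X,Y) = 2.8511 bits

Marginal of X (row sums):
  P(X=0) = 10/37 + 2/37 + 2/37 = 14/37
  P(X=1) = 4/37 + 9/37 + 3/37 = 16/37
  P(X=2) = 2/37 + 2/37 + 3/37 = 7/37
H(X) = -[(14/37)·log₂(14/37) + (16/37)·log₂(16/37) + (7/37)·log₂(7/37)]
  = 0.53052 + 0.52301 + 0.45445 = 1.5080 bits

H(Y|X) = Σ_x P(x)·H(Y|X=x):
  X=0: P(X=0) = 14/37, P(Y|X=0) = (5/7, 1/7, 1/7) → H(Y|X=0) = 1.14883
  X=1: P(X=1) = 16/37, P(Y|X=1) = (1/4, 9/16, 3/16) → H(Y|X=1) = 1.41974
  X=2: P(X=2) = 7/37, P(Y|X=2) = (2/7, 2/7, 3/7) → H(Y|X=2) = 1.55666
H(Y|X) = (14/37)·1.14883 + (16/37)·1.41974 + (7/37)·1.55666 = 1.3431 bits

H(X,Y) = -Σ_{x,y} P(x,y) log₂ P(x,y). Per-cell terms -P(x,y)·log₂P(x,y):
  X=0: 0.51014, 0.22754, 0.22754
  X=1: 0.34697, 0.49610, 0.29388
  X=2: 0.22754, 0.22754, 0.29388
Sum of the 9 terms: H(X,Y) = 2.8511 bits

Chain rule check:
  H(X) + H(Y|X) = 1.5080 + 1.3431 = 2.8511 bits
  H(X,Y) = 2.8511 bits
✓ Chain rule verified.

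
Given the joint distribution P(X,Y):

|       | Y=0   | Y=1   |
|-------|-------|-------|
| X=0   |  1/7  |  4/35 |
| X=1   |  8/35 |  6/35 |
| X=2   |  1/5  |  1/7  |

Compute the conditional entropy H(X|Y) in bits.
1.5618 bits

H(X|Y) = H(X,Y) - H(Y)

H(X,Y) = -Σ_{x,y} P(x,y) log₂ P(x,y). Per-cell terms -P(x,y)·log₂P(x,y):
  X=0: 0.40105, 0.35763
  X=1: 0.48669, 0.43617
  X=2: 0.46439, 0.40105
Sum of the 6 terms: H(X,Y) = 2.5470 bits

Marginal of Y (column sums):
  P(Y=0) = 1/7 + 8/35 + 1/5 = 4/7
  P(Y=1) = 4/35 + 6/35 + 1/7 = 3/7
H(Y) = -[(4/7)·log₂(4/7) + (3/7)·log₂(3/7)]
  = 0.46135 + 0.52388 = 0.9852 bits

H(X|Y) = H(X,Y) - H(Y) = 2.5470 - 0.9852 = 1.5618 bits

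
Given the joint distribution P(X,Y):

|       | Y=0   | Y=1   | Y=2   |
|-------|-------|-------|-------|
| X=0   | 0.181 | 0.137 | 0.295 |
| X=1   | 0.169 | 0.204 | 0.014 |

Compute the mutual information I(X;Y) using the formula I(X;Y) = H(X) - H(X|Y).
0.1995 bits

I(X;Y) = H(X) - H(X|Y)

Marginal of X (row sums):
  P(X=0) = 0.181 + 0.137 + 0.295 = 0.613
  P(X=1) = 0.169 + 0.204 + 0.014 = 0.387
H(X) = -[0.613·log₂(0.613) + 0.387·log₂(0.387)]
  = 0.432803 + 0.530033 = 0.96284 bits

Marginal of Y (column sums):
  P(Y=0) = 0.181 + 0.169 = 0.350
  P(Y=1) = 0.137 + 0.204 = 0.341
  P(Y=2) = 0.295 + 0.014 = 0.309
H(X|Y) = Σ_y P(y)·H(X|Y=y):
  Y=0: P(Y=0) = 0.350, P(X|Y=0) = (181/350, 169/350) → H(X|Y=0) = 0.999152
  Y=1: P(Y=1) = 0.341, P(X|Y=1) = (137/341, 204/341) → H(X|Y=1) = 0.971971
  Y=2: P(Y=2) = 0.309, P(X|Y=2) = (295/309, 14/309) → H(X|Y=2) = 0.266119
H(X|Y) = 0.350·0.999152 + 0.341·0.971971 + 0.309·0.266119 = 0.76338 bits

I(X;Y) = H(X) - H(X|Y) = 0.96284 - 0.76338 = 0.1995 bits

Cross-check via I(X;Y) = H(X) + H(Y) - H(X,Y): computing H(Y) from the column sums and H(X,Y) from the 6 cells in the same way gives H(Y) = 1.58293 bits and H(X,Y) = 2.34631 bits, so
I(X;Y) = 0.96284 + 1.58293 - 2.34631 = 0.1995 bits ✓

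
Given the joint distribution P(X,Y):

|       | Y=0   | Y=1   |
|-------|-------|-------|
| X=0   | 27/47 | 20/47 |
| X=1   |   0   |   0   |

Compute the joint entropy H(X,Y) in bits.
0.9839 bits

H(X,Y) = -Σ_{x,y} P(x,y) log₂ P(x,y). Per-cell terms -P(x,y)·log₂P(x,y):
  X=0: 0.4594, 0.5245
  X=1: 0.0000, 0.0000
  (cells with P = 0 contribute 0)
Sum of the 4 terms: H(X,Y) = 0.9839 bits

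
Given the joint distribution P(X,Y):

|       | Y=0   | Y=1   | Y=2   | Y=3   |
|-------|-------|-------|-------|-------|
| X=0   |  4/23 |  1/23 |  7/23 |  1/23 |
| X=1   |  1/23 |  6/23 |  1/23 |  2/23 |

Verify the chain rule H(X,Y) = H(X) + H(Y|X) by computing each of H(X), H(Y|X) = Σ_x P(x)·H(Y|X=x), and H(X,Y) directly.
H(X) = 0.9877 bits, H(Y|X) = 1.5723 bits, H(X,Y) = 2.5600 bits

Marginal of X (row sums):
  P(X=0) = 4/23 + 1/23 + 7/23 + 1/23 = 13/23
  P(X=1) = 1/23 + 6/23 + 1/23 + 2/23 = 10/23
H(X) = -[(13/23)·log₂(13/23) + (10/23)·log₂(10/23)]
  = 0.46524 + 0.52245 = 0.9877 bits

H(Y|X) = Σ_x P(x)·H(Y|X=x):
  X=0: P(X=0) = 13/23, P(Y|X=0) = (4/13, 1/13, 7/13, 1/13) → H(Y|X=0) = 1.57340
  X=1: P(X=1) = 10/23, P(Y|X=1) = (1/10, 3/5, 1/10, 1/5) → H(Y|X=1) = 1.57095
H(Y|X) = (13/23)·1.57340 + (10/23)·1.57095 = 1.5723 bits

H(X,Y) = -Σ_{x,y} P(x,y) log₂ P(x,y). Per-cell terms -P(x,y)·log₂P(x,y):
  X=0: 0.43888, 0.19668, 0.52232, 0.19668
  X=1: 0.19668, 0.50572, 0.19668, 0.30640
Sum of the 8 terms: H(X,Y) = 2.5600 bits

Chain rule check:
  H(X) + H(Y|X) = 0.9877 + 1.5723 = 2.5600 bits
  H(X,Y) = 2.5600 bits
✓ Chain rule verified.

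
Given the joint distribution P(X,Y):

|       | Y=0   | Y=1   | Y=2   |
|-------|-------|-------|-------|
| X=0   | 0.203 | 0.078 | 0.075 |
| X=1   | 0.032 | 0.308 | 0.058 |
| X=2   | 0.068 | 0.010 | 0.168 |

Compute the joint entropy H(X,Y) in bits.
2.7173 bits

H(X,Y) = -Σ_{x,y} P(x,y) log₂ P(x,y). Per-cell terms -P(x,y)·log₂P(x,y):
  X=0: 0.4670, 0.2871, 0.2803
  X=1: 0.1589, 0.5233, 0.2383
  X=2: 0.2637, 0.0664, 0.4323
Sum of the 9 terms: H(X,Y) = 2.7173 bits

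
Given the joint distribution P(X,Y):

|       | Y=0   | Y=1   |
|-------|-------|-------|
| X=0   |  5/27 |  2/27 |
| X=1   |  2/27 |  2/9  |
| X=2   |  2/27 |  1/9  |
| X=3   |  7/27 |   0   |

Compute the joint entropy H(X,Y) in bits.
2.6243 bits

H(X,Y) = -Σ_{x,y} P(x,y) log₂ P(x,y). Per-cell terms -P(x,y)·log₂P(x,y):
  X=0: 0.45055, 0.27814
  X=1: 0.27814, 0.48221
  X=2: 0.27814, 0.35221
  X=3: 0.50492, 0.00000
  (cells with P = 0 contribute 0)
Sum of the 8 terms: H(X,Y) = 2.6243 bits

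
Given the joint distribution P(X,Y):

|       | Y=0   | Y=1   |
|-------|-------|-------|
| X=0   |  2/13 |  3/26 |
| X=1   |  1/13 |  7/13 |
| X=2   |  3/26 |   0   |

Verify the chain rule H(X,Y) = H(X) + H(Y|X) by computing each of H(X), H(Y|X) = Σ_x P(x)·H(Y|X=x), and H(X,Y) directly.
H(X) = 1.3002 bits, H(Y|X) = 0.5998 bits, H(X,Y) = 1.8999 bits

Marginal of X (row sums):
  P(X=0) = 2/13 + 3/26 = 7/26
  P(X=1) = 1/13 + 7/13 = 8/13
  P(X=2) = 3/26 + 0 = 3/26
H(X) = -[(7/26)·log₂(7/26) + (8/13)·log₂(8/13) + (3/26)·log₂(3/26)]
  = 0.509677 + 0.431040 + 0.359478 = 1.3002 bits

H(Y|X) = Σ_x P(x)·H(Y|X=x):
  X=0: P(X=0) = 7/26, P(Y|X=0) = (4/7, 3/7) → H(Y|X=0) = 0.985228
  X=1: P(X=1) = 8/13, P(Y|X=1) = (1/8, 7/8) → H(Y|X=1) = 0.543564
  X=2: P(X=2) = 3/26, P(Y|X=2) = (1, 0) → H(Y|X=2) = 0.000000
H(Y|X) = (7/26)·0.985228 + (8/13)·0.543564 + (3/26)·0.000000 = 0.5998 bits

H(X,Y) = -Σ_{x,y} P(x,y) log₂ P(x,y). Per-cell terms -P(x,y)·log₂P(x,y):
  X=0: 0.415452, 0.359478
  X=1: 0.284649, 0.480892
  X=2: 0.359478, 0.000000
  (cells with P = 0 contribute 0)
Sum of the 6 terms: H(X,Y) = 1.8999 bits

Chain rule check:
  H(X) + H(Y|X) = 1.3002 + 0.5998 = 1.9000 bits
  H(X,Y) = 1.8999 bits
✓ Chain rule verified (Δ = 0.0001 is 4-dp rounding noise: each of the three values was rounded independently).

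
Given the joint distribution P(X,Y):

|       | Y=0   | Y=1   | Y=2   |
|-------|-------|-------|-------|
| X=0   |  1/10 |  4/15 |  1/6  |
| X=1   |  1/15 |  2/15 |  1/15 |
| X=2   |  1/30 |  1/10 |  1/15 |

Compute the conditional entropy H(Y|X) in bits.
1.4797 bits

H(Y|X) = H(X,Y) - H(X)

H(X,Y) = -Σ_{x,y} P(x,y) log₂ P(x,y). Per-cell terms -P(x,y)·log₂P(x,y):
  X=0: 0.33219, 0.50850, 0.43083
  X=1: 0.26046, 0.38759, 0.26046
  X=2: 0.16356, 0.33219, 0.26046
Sum of the 9 terms: H(X,Y) = 2.93624 bits

Marginal of X (row sums):
  P(X=0) = 1/10 + 4/15 + 1/6 = 8/15
  P(X=1) = 1/15 + 2/15 + 1/15 = 4/15
  P(X=2) = 1/30 + 1/10 + 1/15 = 1/5
H(X) = -[(8/15)·log₂(8/15) + (4/15)·log₂(4/15) + (1/5)·log₂(1/5)]
  = 0.48367 + 0.50850 + 0.46439 = 1.45656 bits

H(Y|X) = H(X,Y) - H(X) = 2.93624 - 1.45656 = 1.4797 bits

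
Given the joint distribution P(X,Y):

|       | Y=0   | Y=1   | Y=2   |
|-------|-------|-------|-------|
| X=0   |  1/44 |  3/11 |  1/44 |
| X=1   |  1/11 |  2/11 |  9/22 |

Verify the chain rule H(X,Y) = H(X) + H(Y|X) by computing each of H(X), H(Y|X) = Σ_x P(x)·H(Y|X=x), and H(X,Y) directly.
H(X) = 0.9024 bits, H(Y|X) = 1.1462 bits, H(X,Y) = 2.0486 bits

Marginal of X (row sums):
  P(X=0) = 1/44 + 3/11 + 1/44 = 7/22
  P(X=1) = 1/11 + 2/11 + 9/22 = 15/22
H(X) = -[(7/22)·log₂(7/22) + (15/22)·log₂(15/22)]
  = 0.5257 + 0.3767 = 0.9024 bits

H(Y|X) = Σ_x P(x)·H(Y|X=x):
  X=0: P(X=0) = 7/22, P(Y|X=0) = (1/14, 6/7, 1/14) → H(Y|X=0) = 0.7345
  X=1: P(X=1) = 15/22, P(Y|X=1) = (2/15, 4/15, 3/5) → H(Y|X=1) = 1.3383
H(Y|X) = (7/22)·0.7345 + (15/22)·1.3383 = 1.1462 bits

H(X,Y) = -Σ_{x,y} P(x,y) log₂ P(x,y). Per-cell terms -P(x,y)·log₂P(x,y):
  X=0: 0.1241, 0.5112, 0.1241
  X=1: 0.3145, 0.4472, 0.5275
Sum of the 6 terms: H(X,Y) = 2.0486 bits

Chain rule check:
  H(X) + H(Y|X) = 0.9024 + 1.1462 = 2.0486 bits
  H(X,Y) = 2.0486 bits
✓ Chain rule verified.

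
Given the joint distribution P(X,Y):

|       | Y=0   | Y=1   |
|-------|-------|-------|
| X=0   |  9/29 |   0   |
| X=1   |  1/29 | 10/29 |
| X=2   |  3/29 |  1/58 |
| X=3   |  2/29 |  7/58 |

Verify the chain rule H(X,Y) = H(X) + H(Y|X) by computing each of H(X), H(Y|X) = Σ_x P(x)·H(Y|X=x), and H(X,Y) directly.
H(X) = 1.8774 bits, H(Y|X) = 0.4175 bits, H(X,Y) = 2.2949 bits

Marginal of X (row sums):
  P(X=0) = 9/29 + 0 = 9/29
  P(X=1) = 1/29 + 10/29 = 11/29
  P(X=2) = 3/29 + 1/58 = 7/58
  P(X=3) = 2/29 + 7/58 = 11/58
H(X) = -[(9/29)·log₂(9/29) + (11/29)·log₂(11/29) + (7/58)·log₂(7/58) + (11/58)·log₂(11/58)]
  = 0.52388 + 0.53048 + 0.36818 + 0.45490 = 1.8774 bits

H(Y|X) = Σ_x P(x)·H(Y|X=x):
  X=0: P(X=0) = 9/29, P(Y|X=0) = (1, 0) → H(Y|X=0) = 0.00000
  X=1: P(X=1) = 11/29, P(Y|X=1) = (1/11, 10/11) → H(Y|X=1) = 0.43950
  X=2: P(X=2) = 7/58, P(Y|X=2) = (6/7, 1/7) → H(Y|X=2) = 0.59167
  X=3: P(X=3) = 11/58, P(Y|X=3) = (4/11, 7/11) → H(Y|X=3) = 0.94566
H(Y|X) = (9/29)·0.00000 + (11/29)·0.43950 + (7/58)·0.59167 + (11/58)·0.94566 = 0.4175 bits

H(X,Y) = -Σ_{x,y} P(x,y) log₂ P(x,y). Per-cell terms -P(x,y)·log₂P(x,y):
  X=0: 0.52388, 0.00000
  X=1: 0.16752, 0.52967
  X=2: 0.33859, 0.10100
  X=3: 0.26607, 0.36818
  (cells with P = 0 contribute 0)
Sum of the 8 terms: H(X,Y) = 2.2949 bits

Chain rule check:
  H(X) + H(Y|X) = 1.8774 + 0.4175 = 2.2949 bits
  H(X,Y) = 2.2949 bits
✓ Chain rule verified.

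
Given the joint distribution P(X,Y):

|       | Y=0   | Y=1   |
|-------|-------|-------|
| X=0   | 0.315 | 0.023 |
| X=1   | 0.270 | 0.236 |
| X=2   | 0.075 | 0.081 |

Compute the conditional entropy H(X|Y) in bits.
1.3009 bits

H(X|Y) = H(X,Y) - H(Y)

H(X,Y) = -Σ_{x,y} P(x,y) log₂ P(x,y). Per-cell terms -P(x,y)·log₂P(x,y):
  X=0: 0.524972, 0.125171
  X=1: 0.510022, 0.491621
  X=2: 0.280272, 0.293701
Sum of the 6 terms: H(X,Y) = 2.22576 bits

Marginal of Y (column sums):
  P(Y=0) = 0.315 + 0.270 + 0.075 = 0.660
  P(Y=1) = 0.023 + 0.236 + 0.081 = 0.340
H(Y) = -[0.660·log₂(0.660) + 0.340·log₂(0.340)]
  = 0.395645 + 0.529174 = 0.92482 bits

H(X|Y) = H(X,Y) - H(Y) = 2.22576 - 0.92482 = 1.3009 bits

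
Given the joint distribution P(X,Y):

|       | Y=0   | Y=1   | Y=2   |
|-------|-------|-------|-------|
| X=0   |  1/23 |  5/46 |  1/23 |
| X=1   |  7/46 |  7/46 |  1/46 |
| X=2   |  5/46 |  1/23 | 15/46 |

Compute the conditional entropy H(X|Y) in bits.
1.1856 bits

H(X|Y) = H(X,Y) - H(Y)

H(X,Y) = -Σ_{x,y} P(x,y) log₂ P(x,y). Per-cell terms -P(x,y)·log₂P(x,y):
  X=0: 0.196677, 0.348004, 0.196677
  X=1: 0.413336, 0.413336, 0.120077
  X=2: 0.348004, 0.196677, 0.527175
Sum of the 9 terms: H(X,Y) = 2.75996 bits

Marginal of Y (column sums):
  P(Y=0) = 1/23 + 7/46 + 5/46 = 7/23
  P(Y=1) = 5/46 + 7/46 + 1/23 = 7/23
  P(Y=2) = 1/23 + 1/46 + 15/46 = 9/23
H(Y) = -[(7/23)·log₂(7/23) + (7/23)·log₂(7/23) + (9/23)·log₂(9/23)]
  = 0.522324 + 0.522324 + 0.529684 = 1.57433 bits

H(X|Y) = H(X,Y) - H(Y) = 2.75996 - 1.57433 = 1.1856 bits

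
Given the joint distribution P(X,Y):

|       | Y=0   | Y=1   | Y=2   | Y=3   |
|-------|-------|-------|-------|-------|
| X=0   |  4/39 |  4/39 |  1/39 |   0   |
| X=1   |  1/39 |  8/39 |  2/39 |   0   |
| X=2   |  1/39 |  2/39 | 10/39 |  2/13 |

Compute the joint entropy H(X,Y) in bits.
2.9077 bits

H(X,Y) = -Σ_{x,y} P(x,y) log₂ P(x,y). Per-cell terms -P(x,y)·log₂P(x,y):
  X=0: 0.33696, 0.33696, 0.13552, 0.00000
  X=1: 0.13552, 0.46880, 0.21976, 0.00000
  X=2: 0.13552, 0.21976, 0.50345, 0.41545
  (cells with P = 0 contribute 0)
Sum of the 12 terms: H(X,Y) = 2.9077 bits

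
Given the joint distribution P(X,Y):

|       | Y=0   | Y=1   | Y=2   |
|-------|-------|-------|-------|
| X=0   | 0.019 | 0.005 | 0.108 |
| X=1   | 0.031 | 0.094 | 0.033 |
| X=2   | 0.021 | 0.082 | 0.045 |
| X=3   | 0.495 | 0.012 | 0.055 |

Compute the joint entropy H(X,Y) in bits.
2.5552 bits

H(X,Y) = -Σ_{x,y} P(x,y) log₂ P(x,y). Per-cell terms -P(x,y)·log₂P(x,y):
  X=0: 0.1086, 0.0382, 0.3468
  X=1: 0.1554, 0.3207, 0.1624
  X=2: 0.1170, 0.2959, 0.2013
  X=3: 0.5022, 0.0766, 0.2301
Sum of the 12 terms: H(X,Y) = 2.5552 bits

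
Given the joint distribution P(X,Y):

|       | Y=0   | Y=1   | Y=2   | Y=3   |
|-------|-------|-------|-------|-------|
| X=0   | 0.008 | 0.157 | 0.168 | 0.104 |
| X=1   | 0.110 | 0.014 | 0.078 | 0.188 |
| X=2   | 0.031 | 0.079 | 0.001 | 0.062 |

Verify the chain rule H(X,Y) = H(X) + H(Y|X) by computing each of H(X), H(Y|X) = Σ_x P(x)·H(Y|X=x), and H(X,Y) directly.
H(X) = 1.4896 bits, H(Y|X) = 1.6377 bits, H(X,Y) = 3.1273 bits

Marginal of X (row sums):
  P(X=0) = 0.008 + 0.157 + 0.168 + 0.104 = 0.437
  P(X=1) = 0.110 + 0.014 + 0.078 + 0.188 = 0.390
  P(X=2) = 0.031 + 0.079 + 0.001 + 0.062 = 0.173
H(X) = -[0.437·log₂(0.437) + 0.390·log₂(0.390) + 0.173·log₂(0.173)]
  = 0.5219 + 0.5298 + 0.4379 = 1.4896 bits

H(Y|X) = Σ_x P(x)·H(Y|X=x):
  X=0: P(X=0) = 0.437, P(Y|X=0) = (8/437, 157/437, 168/437, 104/437) → H(Y|X=0) = 1.6593
  X=1: P(X=1) = 0.390, P(Y|X=1) = (11/39, 7/195, 1/5, 94/195) → H(Y|X=1) = 1.6592
  X=2: P(X=2) = 0.173, P(Y|X=2) = (31/173, 79/173, 1/173, 62/173) → H(Y|X=2) = 1.5344
H(Y|X) = 0.437·1.6593 + 0.390·1.6592 + 0.173·1.5344 = 1.6377 bits

H(X,Y) = -Σ_{x,y} P(x,y) log₂ P(x,y). Per-cell terms -P(x,y)·log₂P(x,y):
  X=0: 0.0557, 0.4194, 0.4323, 0.3396
  X=1: 0.3503, 0.0862, 0.2871, 0.4533
  X=2: 0.1554, 0.2893, 0.0100, 0.2487
Sum of the 12 terms: H(X,Y) = 3.1273 bits

Chain rule check:
  H(X) + H(Y|X) = 1.4896 + 1.6377 = 3.1273 bits
  H(X,Y) = 3.1273 bits
✓ Chain rule verified.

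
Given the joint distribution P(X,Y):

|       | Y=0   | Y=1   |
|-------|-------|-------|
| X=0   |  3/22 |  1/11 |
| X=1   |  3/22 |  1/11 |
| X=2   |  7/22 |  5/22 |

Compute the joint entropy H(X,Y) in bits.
2.4244 bits

H(X,Y) = -Σ_{x,y} P(x,y) log₂ P(x,y). Per-cell terms -P(x,y)·log₂P(x,y):
  X=0: 0.39197, 0.31449
  X=1: 0.39197, 0.31449
  X=2: 0.52566, 0.48580
Sum of the 6 terms: H(X,Y) = 2.4244 bits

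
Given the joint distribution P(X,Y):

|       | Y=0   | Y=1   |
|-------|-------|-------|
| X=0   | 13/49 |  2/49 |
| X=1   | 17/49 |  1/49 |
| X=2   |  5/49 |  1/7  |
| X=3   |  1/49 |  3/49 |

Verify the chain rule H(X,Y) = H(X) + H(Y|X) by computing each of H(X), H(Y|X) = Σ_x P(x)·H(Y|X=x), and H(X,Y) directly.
H(X) = 1.8457 bits, H(Y|X) = 0.5933 bits, H(X,Y) = 2.4390 bits

Marginal of X (row sums):
  P(X=0) = 13/49 + 2/49 = 15/49
  P(X=1) = 17/49 + 1/49 = 18/49
  P(X=2) = 5/49 + 1/7 = 12/49
  P(X=3) = 1/49 + 3/49 = 4/49
H(X) = -[(15/49)·log₂(15/49) + (18/49)·log₂(18/49) + (12/49)·log₂(12/49) + (4/49)·log₂(4/49)]
  = 0.52280 + 0.53074 + 0.49708 + 0.29508 = 1.8457 bits

H(Y|X) = Σ_x P(x)·H(Y|X=x):
  X=0: P(X=0) = 15/49, P(Y|X=0) = (13/15, 2/15) → H(Y|X=0) = 0.56651
  X=1: P(X=1) = 18/49, P(Y|X=1) = (17/18, 1/18) → H(Y|X=1) = 0.30954
  X=2: P(X=2) = 12/49, P(Y|X=2) = (5/12, 7/12) → H(Y|X=2) = 0.97987
  X=3: P(X=3) = 4/49, P(Y|X=3) = (1/4, 3/4) → H(Y|X=3) = 0.81128
H(Y|X) = (15/49)·0.56651 + (18/49)·0.30954 + (12/49)·0.97987 + (4/49)·0.81128 = 0.5933 bits

H(X,Y) = -Σ_{x,y} P(x,y) log₂ P(x,y). Per-cell terms -P(x,y)·log₂P(x,y):
  X=0: 0.50787, 0.18836
  X=1: 0.52986, 0.11459
  X=2: 0.33600, 0.40105
  X=3: 0.11459, 0.24672
Sum of the 8 terms: H(X,Y) = 2.4390 bits

Chain rule check:
  H(X) + H(Y|X) = 1.8457 + 0.5933 = 2.4390 bits
  H(X,Y) = 2.4390 bits
✓ Chain rule verified.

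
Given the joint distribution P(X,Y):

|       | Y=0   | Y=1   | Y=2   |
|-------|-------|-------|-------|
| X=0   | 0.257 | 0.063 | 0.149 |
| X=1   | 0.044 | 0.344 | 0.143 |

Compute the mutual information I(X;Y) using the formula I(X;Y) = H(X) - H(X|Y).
0.2716 bits

I(X;Y) = H(X) - H(X|Y)

Marginal of X (row sums):
  P(X=0) = 0.257 + 0.063 + 0.149 = 0.469
  P(X=1) = 0.044 + 0.344 + 0.143 = 0.531
H(X) = -[0.469·log₂(0.469) + 0.531·log₂(0.531)]
  = 0.5123 + 0.4849 = 0.9972 bits

Marginal of Y (column sums):
  P(Y=0) = 0.257 + 0.044 = 0.301
  P(Y=1) = 0.063 + 0.344 = 0.407
  P(Y=2) = 0.149 + 0.143 = 0.292
H(X|Y) = Σ_y P(y)·H(X|Y=y):
  Y=0: P(Y=0) = 0.301, P(X|Y=0) = (257/301, 44/301) → H(X|Y=0) = 0.6002
  Y=1: P(Y=1) = 0.407, P(X|Y=1) = (63/407, 344/407) → H(X|Y=1) = 0.6217
  Y=2: P(Y=2) = 0.292, P(X|Y=2) = (149/292, 143/292) → H(X|Y=2) = 0.9997
H(X|Y) = 0.301·0.6002 + 0.407·0.6217 + 0.292·0.9997 = 0.7256 bits

I(X;Y) = H(X) - H(X|Y) = 0.9972 - 0.7256 = 0.2716 bits

Cross-check via I(X;Y) = H(X) + H(Y) - H(X,Y): computing H(Y) from the column sums and H(X,Y) from the 6 cells in the same way gives H(Y) = 1.5678 bits and H(X,Y) = 2.2934 bits, so
I(X;Y) = 0.9972 + 1.5678 - 2.2934 = 0.2716 bits ✓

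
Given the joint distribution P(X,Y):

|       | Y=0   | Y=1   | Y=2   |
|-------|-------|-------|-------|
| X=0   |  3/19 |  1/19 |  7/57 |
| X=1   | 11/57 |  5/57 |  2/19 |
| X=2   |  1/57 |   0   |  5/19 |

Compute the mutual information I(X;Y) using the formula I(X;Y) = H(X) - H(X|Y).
0.2724 bits

I(X;Y) = H(X) - H(X|Y)

Marginal of X (row sums):
  P(X=0) = 3/19 + 1/19 + 7/57 = 1/3
  P(X=1) = 11/57 + 5/57 + 2/19 = 22/57
  P(X=2) = 1/57 + 0 + 5/19 = 16/57
H(X) = -[(1/3)·log₂(1/3) + (22/57)·log₂(22/57) + (16/57)·log₂(16/57)]
  = 0.528321 + 0.530107 + 0.514495 = 1.572923 bits

Marginal of Y (column sums):
  P(Y=0) = 3/19 + 11/57 + 1/57 = 7/19
  P(Y=1) = 1/19 + 5/57 + 0 = 8/57
  P(Y=2) = 7/57 + 2/19 + 5/19 = 28/57
H(X|Y) = Σ_y P(y)·H(X|Y=y):
  Y=0: P(Y=0) = 7/19, P(X|Y=0) = (3/7, 11/21, 1/21) → H(X|Y=0) = 1.221695
  Y=1: P(Y=1) = 8/57, P(X|Y=1) = (3/8, 5/8, 0) → H(X|Y=1) = 0.954434
  Y=2: P(Y=2) = 28/57, P(X|Y=2) = (1/4, 3/14, 15/28) → H(X|Y=2) = 1.458619
H(X|Y) = (7/19)·1.221695 + (8/57)·0.954434 + (28/57)·1.458619 = 1.300568 bits

I(X;Y) = H(X) - H(X|Y) = 1.572923 - 1.300568 = 0.2724 bits

Cross-check via I(X;Y) = H(X) + H(Y) - H(X,Y): computing H(Y) from the column sums and H(X,Y) from the 9 cells in the same way gives H(Y) = 1.432107 bits and H(X,Y) = 2.732676 bits, so
I(X;Y) = 1.572923 + 1.432107 - 2.732676 = 0.2724 bits ✓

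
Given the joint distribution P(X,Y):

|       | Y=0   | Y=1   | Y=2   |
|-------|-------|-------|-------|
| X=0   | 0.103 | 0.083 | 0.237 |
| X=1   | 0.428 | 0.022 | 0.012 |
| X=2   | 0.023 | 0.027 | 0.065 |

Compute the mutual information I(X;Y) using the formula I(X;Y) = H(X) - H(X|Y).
0.4090 bits

I(X;Y) = H(X) - H(X|Y)

Marginal of X (row sums):
  P(X=0) = 0.103 + 0.083 + 0.237 = 0.423
  P(X=1) = 0.428 + 0.022 + 0.012 = 0.462
  P(X=2) = 0.023 + 0.027 + 0.065 = 0.115
H(X) = -[0.423·log₂(0.423) + 0.462·log₂(0.462) + 0.115·log₂(0.115)]
  = 0.52506 + 0.51468 + 0.35883 = 1.3986 bits

Marginal of Y (column sums):
  P(Y=0) = 0.103 + 0.428 + 0.023 = 0.554
  P(Y=1) = 0.083 + 0.022 + 0.027 = 0.132
  P(Y=2) = 0.237 + 0.012 + 0.065 = 0.314
H(X|Y) = Σ_y P(y)·H(X|Y=y):
  Y=0: P(Y=0) = 0.554, P(X|Y=0) = (103/554, 214/277, 23/554) → H(X|Y=0) = 0.92945
  Y=1: P(Y=1) = 0.132, P(X|Y=1) = (83/132, 1/6, 9/44) → H(X|Y=1) = 1.32002
  Y=2: P(Y=2) = 0.314, P(X|Y=2) = (237/314, 6/157, 65/314) → H(X|Y=2) = 0.95670
H(X|Y) = 0.554·0.92945 + 0.132·1.32002 + 0.314·0.95670 = 0.9896 bits

I(X;Y) = H(X) - H(X|Y) = 1.3986 - 0.9896 = 0.4090 bits

Cross-check via I(X;Y) = H(X) + H(Y) - H(X,Y): computing H(Y) from the column sums and H(X,Y) from the 9 cells in the same way gives H(Y) = 1.3824 bits and H(X,Y) = 2.3720 bits, so
I(X;Y) = 1.3986 + 1.3824 - 2.3720 = 0.4090 bits ✓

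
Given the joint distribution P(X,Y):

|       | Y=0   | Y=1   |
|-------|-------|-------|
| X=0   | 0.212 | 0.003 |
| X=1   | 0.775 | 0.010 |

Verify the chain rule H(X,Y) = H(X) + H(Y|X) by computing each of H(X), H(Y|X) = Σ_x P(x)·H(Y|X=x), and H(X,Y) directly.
H(X) = 0.7509 bits, H(Y|X) = 0.1001 bits, H(X,Y) = 0.8510 bits

Marginal of X (row sums):
  P(X=0) = 0.212 + 0.003 = 0.215
  P(X=1) = 0.775 + 0.010 = 0.785
H(X) = -[0.215·log₂(0.215) + 0.785·log₂(0.785)]
  = 0.47678 + 0.27415 = 0.7509 bits

H(Y|X) = Σ_x P(x)·H(Y|X=x):
  X=0: P(X=0) = 0.215, P(Y|X=0) = (212/215, 3/215) → H(Y|X=0) = 0.10599
  X=1: P(X=1) = 0.785, P(Y|X=1) = (155/157, 2/157) → H(Y|X=1) = 0.09845
H(Y|X) = 0.215·0.10599 + 0.785·0.09845 = 0.1001 bits

H(X,Y) = -Σ_{x,y} P(x,y) log₂ P(x,y). Per-cell terms -P(x,y)·log₂P(x,y):
  X=0: 0.47443, 0.02514
  X=1: 0.28499, 0.06644
Sum of the 4 terms: H(X,Y) = 0.8510 bits

Chain rule check:
  H(X) + H(Y|X) = 0.7509 + 0.1001 = 0.8510 bits
  H(X,Y) = 0.8510 bits
✓ Chain rule verified.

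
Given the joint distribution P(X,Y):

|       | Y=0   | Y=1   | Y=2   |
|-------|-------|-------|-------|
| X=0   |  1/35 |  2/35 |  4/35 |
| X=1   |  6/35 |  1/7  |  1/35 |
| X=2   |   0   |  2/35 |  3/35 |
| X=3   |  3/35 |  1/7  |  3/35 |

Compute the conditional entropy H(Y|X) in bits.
1.3526 bits

H(Y|X) = H(X,Y) - H(X)

H(X,Y) = -Σ_{x,y} P(x,y) log₂ P(x,y). Per-cell terms -P(x,y)·log₂P(x,y):
  X=0: 0.14655, 0.23596, 0.35763
  X=1: 0.43617, 0.40105, 0.14655
  X=2: 0.00000, 0.23596, 0.30380
  X=3: 0.30380, 0.40105, 0.30380
  (cells with P = 0 contribute 0)
Sum of the 12 terms: H(X,Y) = 3.2723 bits

Marginal of X (row sums):
  P(X=0) = 1/35 + 2/35 + 4/35 = 1/5
  P(X=1) = 6/35 + 1/7 + 1/35 = 12/35
  P(X=2) = 0 + 2/35 + 3/35 = 1/7
  P(X=3) = 3/35 + 1/7 + 3/35 = 11/35
H(X) = -[(1/5)·log₂(1/5) + (12/35)·log₂(12/35) + (1/7)·log₂(1/7) + (11/35)·log₂(11/35)]
  = 0.46439 + 0.52948 + 0.40105 + 0.52481 = 1.9197 bits

H(Y|X) = H(X,Y) - H(X) = 3.2723 - 1.9197 = 1.3526 bits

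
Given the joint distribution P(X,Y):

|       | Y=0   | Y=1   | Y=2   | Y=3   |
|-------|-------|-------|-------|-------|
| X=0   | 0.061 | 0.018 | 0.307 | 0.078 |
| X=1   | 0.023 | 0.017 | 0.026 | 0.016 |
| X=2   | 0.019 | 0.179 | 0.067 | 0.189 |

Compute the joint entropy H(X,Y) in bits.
2.8865 bits

H(X,Y) = -Σ_{x,y} P(x,y) log₂ P(x,y). Per-cell terms -P(x,y)·log₂P(x,y):
  X=0: 0.2461, 0.1043, 0.5230, 0.2871
  X=1: 0.1252, 0.0999, 0.1369, 0.0955
  X=2: 0.1086, 0.4443, 0.2613, 0.4543
Sum of the 12 terms: H(X,Y) = 2.8865 bits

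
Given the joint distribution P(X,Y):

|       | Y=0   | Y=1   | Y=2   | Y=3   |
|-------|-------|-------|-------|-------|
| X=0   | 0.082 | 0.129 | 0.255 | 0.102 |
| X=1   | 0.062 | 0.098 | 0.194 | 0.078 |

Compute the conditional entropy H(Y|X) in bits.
1.8522 bits

H(Y|X) = H(X,Y) - H(X)

H(X,Y) = -Σ_{x,y} P(x,y) log₂ P(x,y). Per-cell terms -P(x,y)·log₂P(x,y):
  X=0: 0.2959, 0.3811, 0.5027, 0.3359
  X=1: 0.2487, 0.3284, 0.4590, 0.2871
Sum of the 8 terms: H(X,Y) = 2.8388 bits

Marginal of X (row sums):
  P(X=0) = 0.082 + 0.129 + 0.255 + 0.102 = 0.568
  P(X=1) = 0.062 + 0.098 + 0.194 + 0.078 = 0.432
H(X) = -[0.568·log₂(0.568) + 0.432·log₂(0.432)]
  = 0.4635 + 0.5231 = 0.9866 bits

H(Y|X) = H(X,Y) - H(X) = 2.8388 - 0.9866 = 1.8522 bits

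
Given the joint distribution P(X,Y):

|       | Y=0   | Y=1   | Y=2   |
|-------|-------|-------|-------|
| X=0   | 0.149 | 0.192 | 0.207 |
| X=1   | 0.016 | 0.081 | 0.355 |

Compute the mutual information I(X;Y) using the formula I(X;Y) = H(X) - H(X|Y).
0.1445 bits

I(X;Y) = H(X) - H(X|Y)

Marginal of X (row sums):
  P(X=0) = 0.149 + 0.192 + 0.207 = 0.548
  P(X=1) = 0.016 + 0.081 + 0.355 = 0.452
H(X) = -[0.548·log₂(0.548) + 0.452·log₂(0.452)]
  = 0.4755 + 0.5178 = 0.9933 bits

Marginal of Y (column sums):
  P(Y=0) = 0.149 + 0.016 = 0.165
  P(Y=1) = 0.192 + 0.081 = 0.273
  P(Y=2) = 0.207 + 0.355 = 0.562
H(X|Y) = Σ_y P(y)·H(X|Y=y):
  Y=0: P(Y=0) = 0.165, P(X|Y=0) = (149/165, 16/165) → H(X|Y=0) = 0.4593
  Y=1: P(Y=1) = 0.273, P(X|Y=1) = (64/91, 27/91) → H(X|Y=1) = 0.8772
  Y=2: P(Y=2) = 0.562, P(X|Y=2) = (207/562, 355/562) → H(X|Y=2) = 0.9494
H(X|Y) = 0.165·0.4593 + 0.273·0.8772 + 0.562·0.9494 = 0.8488 bits

I(X;Y) = H(X) - H(X|Y) = 0.9933 - 0.8488 = 0.1445 bits

Cross-check via I(X;Y) = H(X) + H(Y) - H(X,Y): computing H(Y) from the column sums and H(X,Y) from the 6 cells in the same way gives H(Y) = 1.4075 bits and H(X,Y) = 2.2563 bits, so
I(X;Y) = 0.9933 + 1.4075 - 2.2563 = 0.1445 bits ✓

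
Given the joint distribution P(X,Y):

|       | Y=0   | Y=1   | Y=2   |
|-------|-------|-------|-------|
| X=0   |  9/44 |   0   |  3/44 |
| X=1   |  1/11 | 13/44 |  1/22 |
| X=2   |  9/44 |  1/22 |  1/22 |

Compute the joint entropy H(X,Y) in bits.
2.6431 bits

H(X,Y) = -Σ_{x,y} P(x,y) log₂ P(x,y). Per-cell terms -P(x,y)·log₂P(x,y):
  X=0: 0.4683, 0.0000, 0.2642
  X=1: 0.3145, 0.5197, 0.2027
  X=2: 0.4683, 0.2027, 0.2027
  (cells with P = 0 contribute 0)
Sum of the 9 terms: H(X,Y) = 2.6431 bits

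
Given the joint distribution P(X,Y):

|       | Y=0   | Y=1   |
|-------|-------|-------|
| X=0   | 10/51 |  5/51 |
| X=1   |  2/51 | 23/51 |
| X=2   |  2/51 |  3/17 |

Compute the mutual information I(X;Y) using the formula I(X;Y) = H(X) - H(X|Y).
0.2331 bits

I(X;Y) = H(X) - H(X|Y)

Marginal of X (row sums):
  P(X=0) = 10/51 + 5/51 = 5/17
  P(X=1) = 2/51 + 23/51 = 25/51
  P(X=2) = 2/51 + 3/17 = 11/51
H(X) = -[(5/17)·log₂(5/17) + (25/51)·log₂(25/51) + (11/51)·log₂(11/51)]
  = 0.5193 + 0.5042 + 0.4773 = 1.5008 bits

Marginal of Y (column sums):
  P(Y=0) = 10/51 + 2/51 + 2/51 = 14/51
  P(Y=1) = 5/51 + 23/51 + 3/17 = 37/51
H(X|Y) = Σ_y P(y)·H(X|Y=y):
  Y=0: P(Y=0) = 14/51, P(X|Y=0) = (5/7, 1/7, 1/7) → H(X|Y=0) = 1.1488
  Y=1: P(Y=1) = 37/51, P(X|Y=1) = (5/37, 23/37, 9/37) → H(X|Y=1) = 1.3127
H(X|Y) = (14/51)·1.1488 + (37/51)·1.3127 = 1.2677 bits

I(X;Y) = H(X) - H(X|Y) = 1.5008 - 1.2677 = 0.2331 bits

Cross-check via I(X;Y) = H(X) + H(Y) - H(X,Y): computing H(Y) from the column sums and H(X,Y) from the 6 cells in the same way gives H(Y) = 0.8479 bits and H(X,Y) = 2.1156 bits, so
I(X;Y) = 1.5008 + 0.8479 - 2.1156 = 0.2331 bits ✓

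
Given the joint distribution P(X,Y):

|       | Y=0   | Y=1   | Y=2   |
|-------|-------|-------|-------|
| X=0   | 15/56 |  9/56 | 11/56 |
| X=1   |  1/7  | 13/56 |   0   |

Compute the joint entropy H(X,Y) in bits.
2.2843 bits

H(X,Y) = -Σ_{x,y} P(x,y) log₂ P(x,y). Per-cell terms -P(x,y)·log₂P(x,y):
  X=0: 0.50905, 0.42387, 0.46120
  X=1: 0.40105, 0.48911, 0.00000
  (cells with P = 0 contribute 0)
Sum of the 6 terms: H(X,Y) = 2.2843 bits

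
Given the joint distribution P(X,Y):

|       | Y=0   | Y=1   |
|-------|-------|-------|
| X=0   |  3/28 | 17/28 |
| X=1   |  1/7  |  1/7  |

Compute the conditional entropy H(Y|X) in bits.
0.7213 bits

H(Y|X) = H(X,Y) - H(X)

H(X,Y) = -Σ_{x,y} P(x,y) log₂ P(x,y). Per-cell terms -P(x,y)·log₂P(x,y):
  X=0: 0.34526, 0.43708
  X=1: 0.40105, 0.40105
Sum of the 4 terms: H(X,Y) = 1.5844 bits

Marginal of X (row sums):
  P(X=0) = 3/28 + 17/28 = 5/7
  P(X=1) = 1/7 + 1/7 = 2/7
H(X) = -[(5/7)·log₂(5/7) + (2/7)·log₂(2/7)]
  = 0.34673 + 0.51639 = 0.8631 bits

H(Y|X) = H(X,Y) - H(X) = 1.5844 - 0.8631 = 0.7213 bits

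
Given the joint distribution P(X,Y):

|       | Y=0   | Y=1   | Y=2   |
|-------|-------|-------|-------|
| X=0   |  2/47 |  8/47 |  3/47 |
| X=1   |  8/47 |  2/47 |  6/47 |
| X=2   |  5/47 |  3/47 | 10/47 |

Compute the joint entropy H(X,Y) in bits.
2.9621 bits

H(X,Y) = -Σ_{x,y} P(x,y) log₂ P(x,y). Per-cell terms -P(x,y)·log₂P(x,y):
  X=0: 0.193812, 0.434824, 0.253380
  X=1: 0.434824, 0.193812, 0.379101
  X=2: 0.343900, 0.253380, 0.475034
Sum of the 9 terms: H(X,Y) = 2.9621 bits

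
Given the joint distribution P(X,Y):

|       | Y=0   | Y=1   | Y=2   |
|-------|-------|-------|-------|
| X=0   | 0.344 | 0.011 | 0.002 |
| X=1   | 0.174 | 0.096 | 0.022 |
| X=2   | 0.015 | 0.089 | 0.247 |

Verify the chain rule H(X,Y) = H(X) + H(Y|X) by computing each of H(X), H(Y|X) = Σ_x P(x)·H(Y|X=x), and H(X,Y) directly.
H(X) = 1.5793 bits, H(Y|X) = 0.8243 bits, H(X,Y) = 2.4036 bits

Marginal of X (row sums):
  P(X=0) = 0.344 + 0.011 + 0.002 = 0.357
  P(X=1) = 0.174 + 0.096 + 0.022 = 0.292
  P(X=2) = 0.015 + 0.089 + 0.247 = 0.351
H(X) = -[0.357·log₂(0.357) + 0.292·log₂(0.292) + 0.351·log₂(0.351)]
  = 0.5305 + 0.5186 + 0.5302 = 1.5793 bits

H(Y|X) = Σ_x P(x)·H(Y|X=x):
  X=0: P(X=0) = 0.357, P(Y|X=0) = (344/357, 11/357, 2/357) → H(Y|X=0) = 0.2482
  X=1: P(X=1) = 0.292, P(Y|X=1) = (87/146, 24/73, 11/146) → H(Y|X=1) = 1.2537
  X=2: P(X=2) = 0.351, P(Y|X=2) = (5/117, 89/351, 19/27) → H(Y|X=2) = 1.0531
H(Y|X) = 0.357·0.2482 + 0.292·1.2537 + 0.351·1.0531 = 0.8243 bits

H(X,Y) = -Σ_{x,y} P(x,y) log₂ P(x,y). Per-cell terms -P(x,y)·log₂P(x,y):
  X=0: 0.5296, 0.0716, 0.0179
  X=1: 0.4390, 0.3246, 0.1211
  X=2: 0.0909, 0.3106, 0.4983
Sum of the 9 terms: H(X,Y) = 2.4036 bits

Chain rule check:
  H(X) + H(Y|X) = 1.5793 + 0.8243 = 2.4036 bits
  H(X,Y) = 2.4036 bits
✓ Chain rule verified.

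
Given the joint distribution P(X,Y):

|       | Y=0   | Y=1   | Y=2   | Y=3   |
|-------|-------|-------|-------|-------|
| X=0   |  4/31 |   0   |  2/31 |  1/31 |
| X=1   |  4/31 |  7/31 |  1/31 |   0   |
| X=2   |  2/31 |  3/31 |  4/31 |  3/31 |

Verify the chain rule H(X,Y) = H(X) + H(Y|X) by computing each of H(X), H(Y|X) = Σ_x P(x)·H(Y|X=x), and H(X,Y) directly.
H(X) = 1.5448 bits, H(Y|X) = 1.5655 bits, H(X,Y) = 3.1103 bits

Marginal of X (row sums):
  P(X=0) = 4/31 + 0 + 2/31 + 1/31 = 7/31
  P(X=1) = 4/31 + 7/31 + 1/31 + 0 = 12/31
  P(X=2) = 2/31 + 3/31 + 4/31 + 3/31 = 12/31
H(X) = -[(7/31)·log₂(7/31) + (12/31)·log₂(12/31) + (12/31)·log₂(12/31)]
  = 0.48477 + 0.53003 + 0.53003 = 1.5448 bits

H(Y|X) = Σ_x P(x)·H(Y|X=x):
  X=0: P(X=0) = 7/31, P(Y|X=0) = (4/7, 0, 2/7, 1/7) → H(Y|X=0) = 1.37878
  X=1: P(X=1) = 12/31, P(Y|X=1) = (1/3, 7/12, 1/12, 0) → H(Y|X=1) = 1.28067
  X=2: P(X=2) = 12/31, P(Y|X=2) = (1/6, 1/4, 1/3, 1/4) → H(Y|X=2) = 1.95915
H(Y|X) = (7/31)·1.37878 + (12/31)·1.28067 + (12/31)·1.95915 = 1.5655 bits

H(X,Y) = -Σ_{x,y} P(x,y) log₂ P(x,y). Per-cell terms -P(x,y)·log₂P(x,y):
  X=0: 0.38119, 0.00000, 0.25511, 0.15981
  X=1: 0.38119, 0.48477, 0.15981, 0.00000
  X=2: 0.25511, 0.32605, 0.38119, 0.32605
  (cells with P = 0 contribute 0)
Sum of the 12 terms: H(X,Y) = 3.1103 bits

Chain rule check:
  H(X) + H(Y|X) = 1.5448 + 1.5655 = 3.1103 bits
  H(X,Y) = 3.1103 bits
✓ Chain rule verified.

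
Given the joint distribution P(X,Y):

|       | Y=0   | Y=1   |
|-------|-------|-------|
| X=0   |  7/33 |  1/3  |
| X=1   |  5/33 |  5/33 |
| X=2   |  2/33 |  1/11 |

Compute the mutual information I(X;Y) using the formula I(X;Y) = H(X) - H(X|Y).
0.0074 bits

I(X;Y) = H(X) - H(X|Y)

Marginal of X (row sums):
  P(X=0) = 7/33 + 1/3 = 6/11
  P(X=1) = 5/33 + 5/33 = 10/33
  P(X=2) = 2/33 + 1/11 = 5/33
H(X) = -[(6/11)·log₂(6/11) + (10/33)·log₂(10/33) + (5/33)·log₂(5/33)]
  = 0.476983 + 0.521959 + 0.412495 = 1.41144 bits

Marginal of Y (column sums):
  P(Y=0) = 7/33 + 5/33 + 2/33 = 14/33
  P(Y=1) = 1/3 + 5/33 + 1/11 = 19/33
H(X|Y) = Σ_y P(y)·H(X|Y=y):
  Y=0: P(Y=0) = 14/33, P(X|Y=0) = (1/2, 5/14, 1/7) → H(X|Y=0) = 1.431560
  Y=1: P(Y=1) = 19/33, P(X|Y=1) = (11/19, 5/19, 3/19) → H(X|Y=1) = 1.383808
H(X|Y) = (14/33)·1.431560 + (19/33)·1.383808 = 1.40407 bits

I(X;Y) = H(X) - H(X|Y) = 1.41144 - 1.40407 = 0.0074 bits

Cross-check via I(X;Y) = H(X) + H(Y) - H(X,Y): computing H(Y) from the column sums and H(X,Y) from the 6 cells in the same way gives H(Y) = 0.98338 bits and H(X,Y) = 2.38744 bits, so
I(X;Y) = 1.41144 + 0.98338 - 2.38744 = 0.0074 bits ✓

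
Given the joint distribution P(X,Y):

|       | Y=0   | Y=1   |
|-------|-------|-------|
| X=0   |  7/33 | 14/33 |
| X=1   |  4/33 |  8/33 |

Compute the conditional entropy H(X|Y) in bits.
0.9457 bits

H(X|Y) = H(X,Y) - H(Y)

H(X,Y) = -Σ_{x,y} P(x,y) log₂ P(x,y). Per-cell terms -P(x,y)·log₂P(x,y):
  X=0: 0.474523, 0.524805
  X=1: 0.369017, 0.495611
Sum of the 4 terms: H(X,Y) = 1.86396 bits

Marginal of Y (column sums):
  P(Y=0) = 7/33 + 4/33 = 1/3
  P(Y=1) = 14/33 + 8/33 = 2/3
H(Y) = -[(1/3)·log₂(1/3) + (2/3)·log₂(2/3)]
  = 0.528321 + 0.389975 = 0.91830 bits

H(X|Y) = H(X,Y) - H(Y) = 1.86396 - 0.91830 = 0.9457 bits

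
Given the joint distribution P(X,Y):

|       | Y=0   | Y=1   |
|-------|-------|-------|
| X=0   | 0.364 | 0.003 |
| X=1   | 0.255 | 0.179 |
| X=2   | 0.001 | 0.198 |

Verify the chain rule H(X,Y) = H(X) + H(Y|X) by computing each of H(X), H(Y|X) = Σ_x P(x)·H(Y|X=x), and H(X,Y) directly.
H(X) = 1.5169 bits, H(Y|X) = 0.4585 bits, H(X,Y) = 1.9754 bits

Marginal of X (row sums):
  P(X=0) = 0.364 + 0.003 = 0.367
  P(X=1) = 0.255 + 0.179 = 0.434
  P(X=2) = 0.001 + 0.198 = 0.199
H(X) = -[0.367·log₂(0.367) + 0.434·log₂(0.434) + 0.199·log₂(0.199)]
  = 0.53074 + 0.52264 + 0.46350 = 1.5169 bits

H(Y|X) = Σ_x P(x)·H(Y|X=x):
  X=0: P(X=0) = 0.367, P(Y|X=0) = (364/367, 3/367) → H(Y|X=0) = 0.06843
  X=1: P(X=1) = 0.434, P(Y|X=1) = (255/434, 179/434) → H(Y|X=1) = 0.97777
  X=2: P(X=2) = 0.199, P(Y|X=2) = (1/199, 198/199) → H(Y|X=2) = 0.04561
H(Y|X) = 0.367·0.06843 + 0.434·0.97777 + 0.199·0.04561 = 0.4585 bits

H(X,Y) = -Σ_{x,y} P(x,y) log₂ P(x,y). Per-cell terms -P(x,y)·log₂P(x,y):
  X=0: 0.53071, 0.02514
  X=1: 0.50271, 0.44427
  X=2: 0.00997, 0.46261
Sum of the 6 terms: H(X,Y) = 1.9754 bits

Chain rule check:
  H(X) + H(Y|X) = 1.5169 + 0.4585 = 1.9754 bits
  H(X,Y) = 1.9754 bits
✓ Chain rule verified.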